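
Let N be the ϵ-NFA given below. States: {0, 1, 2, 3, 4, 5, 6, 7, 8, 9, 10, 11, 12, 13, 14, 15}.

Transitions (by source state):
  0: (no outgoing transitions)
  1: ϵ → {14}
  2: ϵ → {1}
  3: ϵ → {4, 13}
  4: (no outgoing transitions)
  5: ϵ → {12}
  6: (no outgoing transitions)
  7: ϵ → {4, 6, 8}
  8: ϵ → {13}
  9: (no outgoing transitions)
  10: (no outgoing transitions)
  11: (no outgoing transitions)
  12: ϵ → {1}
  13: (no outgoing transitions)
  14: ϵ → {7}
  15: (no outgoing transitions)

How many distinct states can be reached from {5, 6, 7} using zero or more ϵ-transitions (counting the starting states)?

Start with {5, 6, 7}.
From 5 via ϵ: add 12.
From 7 via ϵ: add 4, 8.
From 8 via ϵ: add 13.
From 12 via ϵ: add 1.
From 1 via ϵ: add 14.
ϵ-closure = {1, 4, 5, 6, 7, 8, 12, 13, 14}, which has 9 states.

9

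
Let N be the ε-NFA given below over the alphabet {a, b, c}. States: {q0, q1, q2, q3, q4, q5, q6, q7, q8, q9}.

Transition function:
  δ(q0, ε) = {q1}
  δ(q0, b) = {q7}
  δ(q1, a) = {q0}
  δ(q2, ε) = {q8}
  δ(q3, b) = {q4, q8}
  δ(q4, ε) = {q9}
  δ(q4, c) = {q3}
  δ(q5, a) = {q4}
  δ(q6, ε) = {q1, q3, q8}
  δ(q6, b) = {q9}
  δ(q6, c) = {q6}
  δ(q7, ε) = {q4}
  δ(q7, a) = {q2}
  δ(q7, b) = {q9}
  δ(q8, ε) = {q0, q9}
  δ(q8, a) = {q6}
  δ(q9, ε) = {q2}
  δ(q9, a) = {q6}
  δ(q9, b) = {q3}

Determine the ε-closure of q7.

Start with {q7}.
From q7 via ε: add q4.
From q4 via ε: add q9.
From q9 via ε: add q2.
From q2 via ε: add q8.
From q8 via ε: add q0.
From q0 via ε: add q1.
No new states can be added; the closed set is {q0, q1, q2, q4, q7, q8, q9}.

{q0, q1, q2, q4, q7, q8, q9}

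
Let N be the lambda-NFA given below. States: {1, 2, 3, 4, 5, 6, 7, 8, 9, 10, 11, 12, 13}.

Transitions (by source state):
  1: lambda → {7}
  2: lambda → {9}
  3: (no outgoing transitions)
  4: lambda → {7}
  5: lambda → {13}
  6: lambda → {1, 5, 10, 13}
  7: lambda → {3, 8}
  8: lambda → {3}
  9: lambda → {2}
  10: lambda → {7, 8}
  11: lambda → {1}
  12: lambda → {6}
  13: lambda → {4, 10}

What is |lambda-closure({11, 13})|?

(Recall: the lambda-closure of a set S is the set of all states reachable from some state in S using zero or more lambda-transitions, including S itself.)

Start with {11, 13}.
From 11 via lambda: add 1.
From 13 via lambda: add 4, 10.
From 1 via lambda: add 7.
From 10 via lambda: add 8.
From 7 via lambda: add 3.
lambda-closure = {1, 3, 4, 7, 8, 10, 11, 13}, which has 8 states.

8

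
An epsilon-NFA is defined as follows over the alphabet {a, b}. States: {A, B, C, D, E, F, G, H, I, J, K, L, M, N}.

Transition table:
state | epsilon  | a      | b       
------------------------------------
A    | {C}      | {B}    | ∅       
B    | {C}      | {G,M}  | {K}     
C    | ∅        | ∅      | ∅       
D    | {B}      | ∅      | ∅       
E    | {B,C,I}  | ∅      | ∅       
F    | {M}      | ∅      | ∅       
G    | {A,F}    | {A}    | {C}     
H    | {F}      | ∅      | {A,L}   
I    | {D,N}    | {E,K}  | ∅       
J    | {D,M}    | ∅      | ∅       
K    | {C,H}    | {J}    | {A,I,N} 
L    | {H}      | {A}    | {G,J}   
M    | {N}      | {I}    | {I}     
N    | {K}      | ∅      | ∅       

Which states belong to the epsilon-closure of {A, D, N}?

Start with {A, D, N}.
From A via epsilon: add C.
From D via epsilon: add B.
From N via epsilon: add K.
From K via epsilon: add H.
From H via epsilon: add F.
From F via epsilon: add M.
No new states can be added; the closed set is {A, B, C, D, F, H, K, M, N}.

{A, B, C, D, F, H, K, M, N}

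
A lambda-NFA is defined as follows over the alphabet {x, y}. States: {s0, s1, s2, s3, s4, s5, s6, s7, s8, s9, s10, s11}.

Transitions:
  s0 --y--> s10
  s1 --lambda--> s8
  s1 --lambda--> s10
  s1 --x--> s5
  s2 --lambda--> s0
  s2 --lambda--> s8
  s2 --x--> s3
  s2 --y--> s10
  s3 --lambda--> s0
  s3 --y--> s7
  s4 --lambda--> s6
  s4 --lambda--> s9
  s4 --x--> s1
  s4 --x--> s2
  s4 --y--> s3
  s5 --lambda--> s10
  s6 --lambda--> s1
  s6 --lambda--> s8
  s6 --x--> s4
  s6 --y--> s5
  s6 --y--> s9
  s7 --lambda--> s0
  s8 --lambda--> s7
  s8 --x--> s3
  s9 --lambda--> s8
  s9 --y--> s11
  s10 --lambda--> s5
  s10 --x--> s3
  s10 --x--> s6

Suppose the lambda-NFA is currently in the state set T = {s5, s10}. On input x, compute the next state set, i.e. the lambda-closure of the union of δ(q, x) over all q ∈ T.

{s0, s1, s3, s5, s6, s7, s8, s10}

s10 on x → {s3, s6}.
No x-transition from s5.
Union after reading x: {s3, s6}.
Now take the lambda-closure:
From s3 via lambda: add s0.
From s6 via lambda: add s1, s8.
From s1 via lambda: add s10.
From s8 via lambda: add s7.
From s10 via lambda: add s5.
No new states can be added; the closed set is {s0, s1, s3, s5, s6, s7, s8, s10}.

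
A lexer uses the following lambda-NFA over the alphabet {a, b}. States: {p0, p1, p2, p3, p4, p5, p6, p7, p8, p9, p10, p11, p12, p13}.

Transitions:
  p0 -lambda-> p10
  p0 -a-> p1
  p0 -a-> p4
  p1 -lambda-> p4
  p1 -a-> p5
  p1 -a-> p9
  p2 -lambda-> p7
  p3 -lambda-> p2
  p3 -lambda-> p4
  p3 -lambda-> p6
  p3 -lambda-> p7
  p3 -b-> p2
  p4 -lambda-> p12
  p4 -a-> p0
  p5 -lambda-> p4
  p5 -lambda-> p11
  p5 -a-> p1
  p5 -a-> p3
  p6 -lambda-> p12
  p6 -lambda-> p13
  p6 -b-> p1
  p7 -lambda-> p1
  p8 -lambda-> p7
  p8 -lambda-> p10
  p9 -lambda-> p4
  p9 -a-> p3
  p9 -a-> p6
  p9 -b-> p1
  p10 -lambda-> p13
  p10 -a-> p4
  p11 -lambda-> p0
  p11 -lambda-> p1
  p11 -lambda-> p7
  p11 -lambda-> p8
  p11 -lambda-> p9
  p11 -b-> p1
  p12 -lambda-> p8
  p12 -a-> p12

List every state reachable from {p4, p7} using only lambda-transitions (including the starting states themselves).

{p1, p4, p7, p8, p10, p12, p13}

Start with {p4, p7}.
From p4 via lambda: add p12.
From p7 via lambda: add p1.
From p12 via lambda: add p8.
From p8 via lambda: add p10.
From p10 via lambda: add p13.
No new states can be added; the closed set is {p1, p4, p7, p8, p10, p12, p13}.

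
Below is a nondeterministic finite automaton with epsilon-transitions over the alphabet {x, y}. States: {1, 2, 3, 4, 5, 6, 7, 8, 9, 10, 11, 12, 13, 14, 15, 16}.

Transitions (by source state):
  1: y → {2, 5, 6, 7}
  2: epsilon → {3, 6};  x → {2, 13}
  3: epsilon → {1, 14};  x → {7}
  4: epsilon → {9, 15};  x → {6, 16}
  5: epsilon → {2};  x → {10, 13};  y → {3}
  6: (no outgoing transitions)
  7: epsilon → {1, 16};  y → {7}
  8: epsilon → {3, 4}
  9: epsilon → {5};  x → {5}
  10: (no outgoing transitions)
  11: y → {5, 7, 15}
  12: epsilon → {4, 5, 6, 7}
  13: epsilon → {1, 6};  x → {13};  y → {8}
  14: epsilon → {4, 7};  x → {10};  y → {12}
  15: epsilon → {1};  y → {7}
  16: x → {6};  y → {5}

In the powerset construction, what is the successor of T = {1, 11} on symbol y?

{1, 2, 3, 4, 5, 6, 7, 9, 14, 15, 16}

1 on y → {2, 5, 6, 7}.
11 on y → {5, 7, 15}.
Union after reading y: {2, 5, 6, 7, 15}.
Now take the epsilon-closure:
From 2 via epsilon: add 3.
From 7 via epsilon: add 1, 16.
From 3 via epsilon: add 14.
From 14 via epsilon: add 4.
From 4 via epsilon: add 9.
No new states can be added; the closed set is {1, 2, 3, 4, 5, 6, 7, 9, 14, 15, 16}.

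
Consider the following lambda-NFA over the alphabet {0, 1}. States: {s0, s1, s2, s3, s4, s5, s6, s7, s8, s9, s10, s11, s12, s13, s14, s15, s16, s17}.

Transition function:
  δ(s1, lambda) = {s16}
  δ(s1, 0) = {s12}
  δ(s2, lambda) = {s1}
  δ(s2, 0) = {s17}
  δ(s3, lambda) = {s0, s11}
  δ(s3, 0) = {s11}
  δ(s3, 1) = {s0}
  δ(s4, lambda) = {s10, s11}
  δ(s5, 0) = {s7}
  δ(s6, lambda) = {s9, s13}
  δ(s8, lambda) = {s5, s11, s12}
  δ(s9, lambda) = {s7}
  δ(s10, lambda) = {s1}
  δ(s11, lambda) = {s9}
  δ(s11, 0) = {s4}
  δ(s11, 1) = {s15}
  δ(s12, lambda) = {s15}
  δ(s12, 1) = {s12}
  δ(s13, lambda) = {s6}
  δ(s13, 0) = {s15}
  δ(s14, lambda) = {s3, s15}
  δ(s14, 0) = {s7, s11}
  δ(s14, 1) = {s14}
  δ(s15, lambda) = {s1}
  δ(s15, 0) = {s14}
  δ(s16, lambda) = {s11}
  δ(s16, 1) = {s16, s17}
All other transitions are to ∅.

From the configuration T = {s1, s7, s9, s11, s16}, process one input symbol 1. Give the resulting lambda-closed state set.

{s1, s7, s9, s11, s15, s16, s17}

s11 on 1 → {s15}.
s16 on 1 → {s16, s17}.
No 1-transition from s1, s7, s9.
Union after reading 1: {s15, s16, s17}.
Now take the lambda-closure:
From s15 via lambda: add s1.
From s16 via lambda: add s11.
From s11 via lambda: add s9.
From s9 via lambda: add s7.
No new states can be added; the closed set is {s1, s7, s9, s11, s15, s16, s17}.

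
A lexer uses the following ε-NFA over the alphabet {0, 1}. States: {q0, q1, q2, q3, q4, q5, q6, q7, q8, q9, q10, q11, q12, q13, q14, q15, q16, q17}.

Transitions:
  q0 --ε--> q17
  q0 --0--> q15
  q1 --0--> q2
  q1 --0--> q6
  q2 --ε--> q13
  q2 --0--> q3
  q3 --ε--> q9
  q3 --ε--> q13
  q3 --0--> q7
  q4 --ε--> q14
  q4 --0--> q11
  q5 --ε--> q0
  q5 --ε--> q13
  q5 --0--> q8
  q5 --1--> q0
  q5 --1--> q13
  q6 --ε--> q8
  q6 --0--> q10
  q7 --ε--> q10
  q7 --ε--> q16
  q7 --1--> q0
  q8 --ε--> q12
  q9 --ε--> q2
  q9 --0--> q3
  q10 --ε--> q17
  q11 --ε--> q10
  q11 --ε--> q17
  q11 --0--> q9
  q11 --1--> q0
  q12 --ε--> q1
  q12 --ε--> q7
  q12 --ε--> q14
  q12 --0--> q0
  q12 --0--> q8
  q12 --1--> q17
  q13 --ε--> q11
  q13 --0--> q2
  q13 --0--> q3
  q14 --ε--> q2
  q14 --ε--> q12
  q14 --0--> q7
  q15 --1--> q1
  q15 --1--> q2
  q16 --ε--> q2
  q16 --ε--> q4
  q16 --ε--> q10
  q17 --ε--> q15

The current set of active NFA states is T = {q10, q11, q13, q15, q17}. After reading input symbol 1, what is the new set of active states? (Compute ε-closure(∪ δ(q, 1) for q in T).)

q11 on 1 → {q0}.
q15 on 1 → {q1, q2}.
No 1-transition from q10, q13, q17.
Union after reading 1: {q0, q1, q2}.
Now take the ε-closure:
From q0 via ε: add q17.
From q2 via ε: add q13.
From q13 via ε: add q11.
From q17 via ε: add q15.
From q11 via ε: add q10.
No new states can be added; the closed set is {q0, q1, q2, q10, q11, q13, q15, q17}.

{q0, q1, q2, q10, q11, q13, q15, q17}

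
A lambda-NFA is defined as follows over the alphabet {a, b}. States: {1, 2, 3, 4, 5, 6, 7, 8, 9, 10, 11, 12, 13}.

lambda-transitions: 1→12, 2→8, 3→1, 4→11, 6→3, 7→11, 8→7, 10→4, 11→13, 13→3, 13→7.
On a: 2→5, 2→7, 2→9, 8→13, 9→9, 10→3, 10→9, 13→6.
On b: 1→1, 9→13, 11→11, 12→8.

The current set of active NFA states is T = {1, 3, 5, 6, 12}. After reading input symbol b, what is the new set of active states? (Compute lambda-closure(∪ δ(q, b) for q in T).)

1 on b → {1}.
12 on b → {8}.
No b-transition from 3, 5, 6.
Union after reading b: {1, 8}.
Now take the lambda-closure:
From 1 via lambda: add 12.
From 8 via lambda: add 7.
From 7 via lambda: add 11.
From 11 via lambda: add 13.
From 13 via lambda: add 3.
No new states can be added; the closed set is {1, 3, 7, 8, 11, 12, 13}.

{1, 3, 7, 8, 11, 12, 13}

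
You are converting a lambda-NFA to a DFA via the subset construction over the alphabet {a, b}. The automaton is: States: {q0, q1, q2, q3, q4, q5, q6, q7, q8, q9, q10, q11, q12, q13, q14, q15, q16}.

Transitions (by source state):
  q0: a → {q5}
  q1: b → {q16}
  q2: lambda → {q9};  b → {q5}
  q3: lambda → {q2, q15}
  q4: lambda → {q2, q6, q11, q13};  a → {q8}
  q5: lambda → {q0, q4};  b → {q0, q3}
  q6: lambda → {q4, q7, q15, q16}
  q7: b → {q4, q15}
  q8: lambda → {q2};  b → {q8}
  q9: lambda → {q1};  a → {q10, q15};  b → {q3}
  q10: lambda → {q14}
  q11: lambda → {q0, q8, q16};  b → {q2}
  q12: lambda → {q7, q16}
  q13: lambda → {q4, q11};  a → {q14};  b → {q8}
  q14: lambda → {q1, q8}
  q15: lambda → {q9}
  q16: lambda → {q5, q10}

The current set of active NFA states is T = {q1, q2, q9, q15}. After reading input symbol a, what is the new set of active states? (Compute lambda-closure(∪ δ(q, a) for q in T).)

q9 on a → {q10, q15}.
No a-transition from q1, q2, q15.
Union after reading a: {q10, q15}.
Now take the lambda-closure:
From q10 via lambda: add q14.
From q15 via lambda: add q9.
From q9 via lambda: add q1.
From q14 via lambda: add q8.
From q8 via lambda: add q2.
No new states can be added; the closed set is {q1, q2, q8, q9, q10, q14, q15}.

{q1, q2, q8, q9, q10, q14, q15}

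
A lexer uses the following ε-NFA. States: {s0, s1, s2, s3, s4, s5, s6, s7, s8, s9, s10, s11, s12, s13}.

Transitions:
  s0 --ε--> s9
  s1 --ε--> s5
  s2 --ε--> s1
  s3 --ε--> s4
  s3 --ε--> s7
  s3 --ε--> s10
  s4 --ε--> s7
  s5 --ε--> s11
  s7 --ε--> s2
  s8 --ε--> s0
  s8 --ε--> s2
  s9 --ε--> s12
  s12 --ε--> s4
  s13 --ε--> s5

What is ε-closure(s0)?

Start with {s0}.
From s0 via ε: add s9.
From s9 via ε: add s12.
From s12 via ε: add s4.
From s4 via ε: add s7.
From s7 via ε: add s2.
From s2 via ε: add s1.
From s1 via ε: add s5.
From s5 via ε: add s11.
No new states can be added; the closed set is {s0, s1, s2, s4, s5, s7, s9, s11, s12}.

{s0, s1, s2, s4, s5, s7, s9, s11, s12}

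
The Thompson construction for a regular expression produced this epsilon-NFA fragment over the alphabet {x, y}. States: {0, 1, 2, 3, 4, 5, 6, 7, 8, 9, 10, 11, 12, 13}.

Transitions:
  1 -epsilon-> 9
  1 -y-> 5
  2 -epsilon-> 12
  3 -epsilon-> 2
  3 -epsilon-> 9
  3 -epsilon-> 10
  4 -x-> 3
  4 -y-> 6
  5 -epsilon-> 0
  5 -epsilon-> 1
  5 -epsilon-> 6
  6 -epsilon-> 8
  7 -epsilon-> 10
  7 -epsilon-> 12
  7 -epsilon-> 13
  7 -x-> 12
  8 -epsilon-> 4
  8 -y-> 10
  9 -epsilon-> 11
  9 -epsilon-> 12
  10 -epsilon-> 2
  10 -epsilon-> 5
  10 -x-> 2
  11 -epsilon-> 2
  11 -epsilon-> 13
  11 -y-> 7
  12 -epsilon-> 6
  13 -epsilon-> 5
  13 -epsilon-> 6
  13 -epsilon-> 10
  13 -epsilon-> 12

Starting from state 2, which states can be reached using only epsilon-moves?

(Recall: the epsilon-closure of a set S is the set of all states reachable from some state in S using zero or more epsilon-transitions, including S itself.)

{2, 4, 6, 8, 12}

Start with {2}.
From 2 via epsilon: add 12.
From 12 via epsilon: add 6.
From 6 via epsilon: add 8.
From 8 via epsilon: add 4.
No new states can be added; the closed set is {2, 4, 6, 8, 12}.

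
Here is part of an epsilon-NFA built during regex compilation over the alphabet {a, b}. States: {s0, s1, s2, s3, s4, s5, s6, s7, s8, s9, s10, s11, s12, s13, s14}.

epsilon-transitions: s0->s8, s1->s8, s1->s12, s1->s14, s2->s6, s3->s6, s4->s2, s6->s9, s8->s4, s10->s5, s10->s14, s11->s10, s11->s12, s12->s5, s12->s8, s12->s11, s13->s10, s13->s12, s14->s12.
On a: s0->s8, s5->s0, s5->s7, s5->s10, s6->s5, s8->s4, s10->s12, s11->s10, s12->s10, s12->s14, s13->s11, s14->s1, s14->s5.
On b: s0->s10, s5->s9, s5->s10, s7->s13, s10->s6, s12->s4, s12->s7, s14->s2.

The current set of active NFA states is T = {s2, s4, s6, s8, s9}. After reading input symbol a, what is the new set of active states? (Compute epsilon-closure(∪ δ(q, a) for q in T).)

s6 on a → {s5}.
s8 on a → {s4}.
No a-transition from s2, s4, s9.
Union after reading a: {s4, s5}.
Now take the epsilon-closure:
From s4 via epsilon: add s2.
From s2 via epsilon: add s6.
From s6 via epsilon: add s9.
No new states can be added; the closed set is {s2, s4, s5, s6, s9}.

{s2, s4, s5, s6, s9}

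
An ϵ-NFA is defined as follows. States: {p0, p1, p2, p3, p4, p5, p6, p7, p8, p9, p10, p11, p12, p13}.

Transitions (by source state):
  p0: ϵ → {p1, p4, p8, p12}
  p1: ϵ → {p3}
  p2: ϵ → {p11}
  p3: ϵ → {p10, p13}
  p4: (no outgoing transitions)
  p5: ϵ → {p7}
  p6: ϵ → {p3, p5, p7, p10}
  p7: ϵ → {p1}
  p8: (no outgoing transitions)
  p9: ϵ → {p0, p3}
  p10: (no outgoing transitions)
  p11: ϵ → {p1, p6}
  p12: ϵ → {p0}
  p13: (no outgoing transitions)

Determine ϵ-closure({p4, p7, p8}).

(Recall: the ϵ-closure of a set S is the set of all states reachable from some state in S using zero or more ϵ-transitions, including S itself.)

{p1, p3, p4, p7, p8, p10, p13}

Start with {p4, p7, p8}.
From p7 via ϵ: add p1.
From p1 via ϵ: add p3.
From p3 via ϵ: add p10, p13.
No new states can be added; the closed set is {p1, p3, p4, p7, p8, p10, p13}.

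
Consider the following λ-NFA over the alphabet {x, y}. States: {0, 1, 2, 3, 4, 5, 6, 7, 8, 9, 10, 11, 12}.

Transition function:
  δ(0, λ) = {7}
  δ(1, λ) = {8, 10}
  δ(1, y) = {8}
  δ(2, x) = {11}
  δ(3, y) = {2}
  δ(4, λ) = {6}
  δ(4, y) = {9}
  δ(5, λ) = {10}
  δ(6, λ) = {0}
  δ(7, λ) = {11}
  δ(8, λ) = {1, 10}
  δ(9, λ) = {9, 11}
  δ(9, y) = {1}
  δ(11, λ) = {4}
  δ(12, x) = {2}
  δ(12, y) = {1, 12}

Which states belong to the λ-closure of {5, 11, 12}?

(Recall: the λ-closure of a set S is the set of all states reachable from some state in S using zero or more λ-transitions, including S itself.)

Start with {5, 11, 12}.
From 5 via λ: add 10.
From 11 via λ: add 4.
From 4 via λ: add 6.
From 6 via λ: add 0.
From 0 via λ: add 7.
No new states can be added; the closed set is {0, 4, 5, 6, 7, 10, 11, 12}.

{0, 4, 5, 6, 7, 10, 11, 12}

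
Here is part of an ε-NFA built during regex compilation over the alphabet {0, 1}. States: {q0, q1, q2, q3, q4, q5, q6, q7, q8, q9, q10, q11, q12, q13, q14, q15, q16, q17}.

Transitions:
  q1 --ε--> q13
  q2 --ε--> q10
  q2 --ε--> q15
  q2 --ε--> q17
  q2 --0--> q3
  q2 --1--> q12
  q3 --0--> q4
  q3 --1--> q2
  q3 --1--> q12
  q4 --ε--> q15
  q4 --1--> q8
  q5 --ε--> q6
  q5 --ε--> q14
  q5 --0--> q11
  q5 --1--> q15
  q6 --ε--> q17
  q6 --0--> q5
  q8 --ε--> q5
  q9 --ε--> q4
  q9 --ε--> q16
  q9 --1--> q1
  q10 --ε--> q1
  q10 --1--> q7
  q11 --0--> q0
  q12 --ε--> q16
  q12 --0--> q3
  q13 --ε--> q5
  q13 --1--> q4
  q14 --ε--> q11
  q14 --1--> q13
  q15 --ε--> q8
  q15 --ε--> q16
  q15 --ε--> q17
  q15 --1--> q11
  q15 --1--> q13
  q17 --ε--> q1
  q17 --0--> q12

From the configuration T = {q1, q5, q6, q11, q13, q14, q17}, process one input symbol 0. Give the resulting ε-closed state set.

q5 on 0 → {q11}.
q6 on 0 → {q5}.
q11 on 0 → {q0}.
q17 on 0 → {q12}.
No 0-transition from q1, q13, q14.
Union after reading 0: {q0, q5, q11, q12}.
Now take the ε-closure:
From q5 via ε: add q6, q14.
From q12 via ε: add q16.
From q6 via ε: add q17.
From q17 via ε: add q1.
From q1 via ε: add q13.
No new states can be added; the closed set is {q0, q1, q5, q6, q11, q12, q13, q14, q16, q17}.

{q0, q1, q5, q6, q11, q12, q13, q14, q16, q17}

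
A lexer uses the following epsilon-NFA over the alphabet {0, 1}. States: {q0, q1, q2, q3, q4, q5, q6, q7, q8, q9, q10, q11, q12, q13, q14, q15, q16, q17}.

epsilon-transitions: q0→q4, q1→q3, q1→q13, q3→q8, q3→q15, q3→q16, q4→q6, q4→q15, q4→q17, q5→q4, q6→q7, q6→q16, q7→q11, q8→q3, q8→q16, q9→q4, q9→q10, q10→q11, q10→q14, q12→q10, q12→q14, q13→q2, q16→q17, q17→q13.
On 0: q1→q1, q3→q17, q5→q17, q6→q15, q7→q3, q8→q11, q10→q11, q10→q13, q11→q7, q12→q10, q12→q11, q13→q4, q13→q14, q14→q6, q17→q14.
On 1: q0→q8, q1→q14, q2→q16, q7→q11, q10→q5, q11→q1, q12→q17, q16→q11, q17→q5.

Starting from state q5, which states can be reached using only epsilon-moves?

Start with {q5}.
From q5 via epsilon: add q4.
From q4 via epsilon: add q6, q15, q17.
From q6 via epsilon: add q7, q16.
From q17 via epsilon: add q13.
From q7 via epsilon: add q11.
From q13 via epsilon: add q2.
No new states can be added; the closed set is {q2, q4, q5, q6, q7, q11, q13, q15, q16, q17}.

{q2, q4, q5, q6, q7, q11, q13, q15, q16, q17}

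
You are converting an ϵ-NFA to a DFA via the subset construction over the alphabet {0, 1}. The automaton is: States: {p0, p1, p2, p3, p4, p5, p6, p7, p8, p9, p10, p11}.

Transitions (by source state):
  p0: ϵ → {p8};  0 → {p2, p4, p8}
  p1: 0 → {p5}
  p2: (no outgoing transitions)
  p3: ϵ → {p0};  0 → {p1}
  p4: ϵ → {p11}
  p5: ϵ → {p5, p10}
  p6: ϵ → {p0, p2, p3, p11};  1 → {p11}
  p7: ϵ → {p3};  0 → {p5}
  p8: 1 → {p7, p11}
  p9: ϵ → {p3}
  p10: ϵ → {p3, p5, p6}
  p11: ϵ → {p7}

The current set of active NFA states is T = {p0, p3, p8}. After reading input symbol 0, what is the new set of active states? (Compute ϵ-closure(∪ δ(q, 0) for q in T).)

p0 on 0 → {p2, p4, p8}.
p3 on 0 → {p1}.
No 0-transition from p8.
Union after reading 0: {p1, p2, p4, p8}.
Now take the ϵ-closure:
From p4 via ϵ: add p11.
From p11 via ϵ: add p7.
From p7 via ϵ: add p3.
From p3 via ϵ: add p0.
No new states can be added; the closed set is {p0, p1, p2, p3, p4, p7, p8, p11}.

{p0, p1, p2, p3, p4, p7, p8, p11}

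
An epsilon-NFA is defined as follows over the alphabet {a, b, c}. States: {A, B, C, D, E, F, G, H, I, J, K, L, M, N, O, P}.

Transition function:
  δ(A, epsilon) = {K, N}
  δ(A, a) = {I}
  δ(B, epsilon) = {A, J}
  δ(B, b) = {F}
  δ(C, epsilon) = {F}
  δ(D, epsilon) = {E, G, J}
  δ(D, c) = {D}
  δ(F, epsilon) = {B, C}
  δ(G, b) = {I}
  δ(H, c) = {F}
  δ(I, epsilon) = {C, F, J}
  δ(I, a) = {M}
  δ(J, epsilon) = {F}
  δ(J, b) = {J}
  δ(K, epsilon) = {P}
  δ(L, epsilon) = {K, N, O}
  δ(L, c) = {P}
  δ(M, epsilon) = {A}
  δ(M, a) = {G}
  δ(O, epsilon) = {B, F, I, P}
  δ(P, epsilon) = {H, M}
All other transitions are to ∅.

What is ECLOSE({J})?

Start with {J}.
From J via epsilon: add F.
From F via epsilon: add B, C.
From B via epsilon: add A.
From A via epsilon: add K, N.
From K via epsilon: add P.
From P via epsilon: add H, M.
No new states can be added; the closed set is {A, B, C, F, H, J, K, M, N, P}.

{A, B, C, F, H, J, K, M, N, P}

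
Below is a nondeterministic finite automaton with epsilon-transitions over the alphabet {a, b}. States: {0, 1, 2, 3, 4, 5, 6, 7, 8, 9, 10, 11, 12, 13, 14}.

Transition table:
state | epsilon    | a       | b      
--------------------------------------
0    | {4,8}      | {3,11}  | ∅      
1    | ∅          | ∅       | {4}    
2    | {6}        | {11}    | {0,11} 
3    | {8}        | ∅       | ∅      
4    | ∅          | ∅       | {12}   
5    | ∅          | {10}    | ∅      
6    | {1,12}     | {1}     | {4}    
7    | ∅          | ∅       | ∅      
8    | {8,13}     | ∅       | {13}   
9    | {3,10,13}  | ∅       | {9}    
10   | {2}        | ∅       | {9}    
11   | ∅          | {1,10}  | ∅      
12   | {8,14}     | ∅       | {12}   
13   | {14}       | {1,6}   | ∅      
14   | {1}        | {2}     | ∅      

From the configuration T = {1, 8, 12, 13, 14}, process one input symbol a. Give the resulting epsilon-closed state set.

{1, 2, 6, 8, 12, 13, 14}

13 on a → {1, 6}.
14 on a → {2}.
No a-transition from 1, 8, 12.
Union after reading a: {1, 2, 6}.
Now take the epsilon-closure:
From 6 via epsilon: add 12.
From 12 via epsilon: add 8, 14.
From 8 via epsilon: add 13.
No new states can be added; the closed set is {1, 2, 6, 8, 12, 13, 14}.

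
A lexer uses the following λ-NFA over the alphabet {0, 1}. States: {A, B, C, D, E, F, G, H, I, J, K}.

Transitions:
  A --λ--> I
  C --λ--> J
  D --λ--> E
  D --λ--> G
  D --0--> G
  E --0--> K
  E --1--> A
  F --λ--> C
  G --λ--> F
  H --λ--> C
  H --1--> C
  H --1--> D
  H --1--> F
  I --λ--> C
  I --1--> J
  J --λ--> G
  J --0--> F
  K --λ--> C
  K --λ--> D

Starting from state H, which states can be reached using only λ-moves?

Start with {H}.
From H via λ: add C.
From C via λ: add J.
From J via λ: add G.
From G via λ: add F.
No new states can be added; the closed set is {C, F, G, H, J}.

{C, F, G, H, J}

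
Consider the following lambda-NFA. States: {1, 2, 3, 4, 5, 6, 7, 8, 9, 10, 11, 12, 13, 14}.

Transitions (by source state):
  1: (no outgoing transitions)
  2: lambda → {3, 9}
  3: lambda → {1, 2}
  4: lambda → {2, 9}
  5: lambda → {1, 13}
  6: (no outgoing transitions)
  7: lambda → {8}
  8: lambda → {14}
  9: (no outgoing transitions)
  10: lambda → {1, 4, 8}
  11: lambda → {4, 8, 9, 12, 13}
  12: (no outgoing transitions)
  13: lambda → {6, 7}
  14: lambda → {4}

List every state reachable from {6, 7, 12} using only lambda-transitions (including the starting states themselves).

{1, 2, 3, 4, 6, 7, 8, 9, 12, 14}

Start with {6, 7, 12}.
From 7 via lambda: add 8.
From 8 via lambda: add 14.
From 14 via lambda: add 4.
From 4 via lambda: add 2, 9.
From 2 via lambda: add 3.
From 3 via lambda: add 1.
No new states can be added; the closed set is {1, 2, 3, 4, 6, 7, 8, 9, 12, 14}.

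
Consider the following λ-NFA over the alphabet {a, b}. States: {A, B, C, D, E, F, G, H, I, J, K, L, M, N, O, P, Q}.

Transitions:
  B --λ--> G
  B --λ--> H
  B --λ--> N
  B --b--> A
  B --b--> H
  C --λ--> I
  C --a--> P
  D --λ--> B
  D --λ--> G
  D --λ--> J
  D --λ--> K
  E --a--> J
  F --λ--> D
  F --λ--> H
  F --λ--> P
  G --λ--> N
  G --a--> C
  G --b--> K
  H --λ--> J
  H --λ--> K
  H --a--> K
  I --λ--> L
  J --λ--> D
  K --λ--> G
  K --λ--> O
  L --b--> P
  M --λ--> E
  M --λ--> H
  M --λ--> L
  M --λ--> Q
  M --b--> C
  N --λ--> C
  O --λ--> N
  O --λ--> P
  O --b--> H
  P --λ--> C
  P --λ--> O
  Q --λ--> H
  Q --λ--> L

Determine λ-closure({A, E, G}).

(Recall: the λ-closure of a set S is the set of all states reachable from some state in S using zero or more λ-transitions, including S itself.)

{A, C, E, G, I, L, N}

Start with {A, E, G}.
From G via λ: add N.
From N via λ: add C.
From C via λ: add I.
From I via λ: add L.
No new states can be added; the closed set is {A, C, E, G, I, L, N}.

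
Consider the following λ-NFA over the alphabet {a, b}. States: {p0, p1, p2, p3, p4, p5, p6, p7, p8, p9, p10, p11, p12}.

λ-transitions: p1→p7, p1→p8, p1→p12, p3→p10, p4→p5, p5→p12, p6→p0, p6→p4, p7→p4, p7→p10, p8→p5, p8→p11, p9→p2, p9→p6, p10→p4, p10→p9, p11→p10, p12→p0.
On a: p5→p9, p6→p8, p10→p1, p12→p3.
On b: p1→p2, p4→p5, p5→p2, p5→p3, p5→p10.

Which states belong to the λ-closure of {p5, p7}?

Start with {p5, p7}.
From p5 via λ: add p12.
From p7 via λ: add p4, p10.
From p10 via λ: add p9.
From p12 via λ: add p0.
From p9 via λ: add p2, p6.
No new states can be added; the closed set is {p0, p2, p4, p5, p6, p7, p9, p10, p12}.

{p0, p2, p4, p5, p6, p7, p9, p10, p12}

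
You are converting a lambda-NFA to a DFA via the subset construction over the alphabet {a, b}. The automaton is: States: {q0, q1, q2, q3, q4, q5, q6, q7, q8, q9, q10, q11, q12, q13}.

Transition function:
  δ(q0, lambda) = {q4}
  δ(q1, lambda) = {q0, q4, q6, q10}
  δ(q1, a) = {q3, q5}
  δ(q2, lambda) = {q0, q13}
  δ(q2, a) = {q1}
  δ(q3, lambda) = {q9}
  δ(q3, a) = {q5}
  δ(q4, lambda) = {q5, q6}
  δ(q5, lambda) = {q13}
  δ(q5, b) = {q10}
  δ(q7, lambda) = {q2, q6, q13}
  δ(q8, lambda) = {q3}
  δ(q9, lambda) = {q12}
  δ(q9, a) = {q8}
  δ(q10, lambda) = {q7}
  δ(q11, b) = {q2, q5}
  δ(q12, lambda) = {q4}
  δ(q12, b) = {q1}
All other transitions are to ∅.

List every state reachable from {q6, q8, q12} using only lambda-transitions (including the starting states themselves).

Start with {q6, q8, q12}.
From q8 via lambda: add q3.
From q12 via lambda: add q4.
From q3 via lambda: add q9.
From q4 via lambda: add q5.
From q5 via lambda: add q13.
No new states can be added; the closed set is {q3, q4, q5, q6, q8, q9, q12, q13}.

{q3, q4, q5, q6, q8, q9, q12, q13}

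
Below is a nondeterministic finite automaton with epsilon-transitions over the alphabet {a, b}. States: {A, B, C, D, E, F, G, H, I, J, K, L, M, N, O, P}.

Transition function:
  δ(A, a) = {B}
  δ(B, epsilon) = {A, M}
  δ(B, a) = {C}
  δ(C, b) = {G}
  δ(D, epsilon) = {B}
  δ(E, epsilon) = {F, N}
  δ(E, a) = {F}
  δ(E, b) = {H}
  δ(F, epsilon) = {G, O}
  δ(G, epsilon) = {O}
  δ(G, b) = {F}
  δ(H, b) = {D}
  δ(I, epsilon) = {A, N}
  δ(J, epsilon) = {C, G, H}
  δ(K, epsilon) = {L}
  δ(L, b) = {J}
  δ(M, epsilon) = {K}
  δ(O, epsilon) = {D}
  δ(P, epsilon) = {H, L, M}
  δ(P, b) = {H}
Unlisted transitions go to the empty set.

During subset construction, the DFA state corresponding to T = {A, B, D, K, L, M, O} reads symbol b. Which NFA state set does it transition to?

{A, B, C, D, G, H, J, K, L, M, O}

L on b → {J}.
No b-transition from A, B, D, K, M, O.
Union after reading b: {J}.
Now take the epsilon-closure:
From J via epsilon: add C, G, H.
From G via epsilon: add O.
From O via epsilon: add D.
From D via epsilon: add B.
From B via epsilon: add A, M.
From M via epsilon: add K.
From K via epsilon: add L.
No new states can be added; the closed set is {A, B, C, D, G, H, J, K, L, M, O}.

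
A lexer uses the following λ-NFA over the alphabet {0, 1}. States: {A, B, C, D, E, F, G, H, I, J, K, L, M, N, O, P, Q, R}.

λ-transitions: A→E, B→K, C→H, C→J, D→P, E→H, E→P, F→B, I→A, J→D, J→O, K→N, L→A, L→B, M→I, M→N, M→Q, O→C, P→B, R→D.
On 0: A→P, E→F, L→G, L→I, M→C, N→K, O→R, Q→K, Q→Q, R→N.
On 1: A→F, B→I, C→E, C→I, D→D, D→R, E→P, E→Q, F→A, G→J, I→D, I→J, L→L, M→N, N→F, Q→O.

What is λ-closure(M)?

Start with {M}.
From M via λ: add I, N, Q.
From I via λ: add A.
From A via λ: add E.
From E via λ: add H, P.
From P via λ: add B.
From B via λ: add K.
No new states can be added; the closed set is {A, B, E, H, I, K, M, N, P, Q}.

{A, B, E, H, I, K, M, N, P, Q}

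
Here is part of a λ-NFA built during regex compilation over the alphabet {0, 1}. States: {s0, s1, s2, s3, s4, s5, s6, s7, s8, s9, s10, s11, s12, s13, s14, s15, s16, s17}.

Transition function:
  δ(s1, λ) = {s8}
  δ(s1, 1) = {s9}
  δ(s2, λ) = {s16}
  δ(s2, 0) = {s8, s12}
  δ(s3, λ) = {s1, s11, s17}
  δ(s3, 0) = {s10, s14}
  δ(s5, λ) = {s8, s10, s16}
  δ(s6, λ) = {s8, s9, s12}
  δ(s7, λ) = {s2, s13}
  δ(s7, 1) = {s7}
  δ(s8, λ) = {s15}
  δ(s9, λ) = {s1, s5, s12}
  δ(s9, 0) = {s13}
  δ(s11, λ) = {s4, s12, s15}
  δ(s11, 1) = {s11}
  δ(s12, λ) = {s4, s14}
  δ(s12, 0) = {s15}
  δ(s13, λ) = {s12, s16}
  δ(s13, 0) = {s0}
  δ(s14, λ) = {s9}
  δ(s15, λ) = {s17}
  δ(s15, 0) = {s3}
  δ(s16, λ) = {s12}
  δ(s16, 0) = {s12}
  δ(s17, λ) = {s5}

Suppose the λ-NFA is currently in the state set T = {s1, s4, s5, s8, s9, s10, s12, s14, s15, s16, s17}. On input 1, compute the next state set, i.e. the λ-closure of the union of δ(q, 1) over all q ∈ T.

s1 on 1 → {s9}.
No 1-transition from s4, s5, s8, s9, s10, s12, s14, s15, s16, s17.
Union after reading 1: {s9}.
Now take the λ-closure:
From s9 via λ: add s1, s5, s12.
From s1 via λ: add s8.
From s5 via λ: add s10, s16.
From s12 via λ: add s4, s14.
From s8 via λ: add s15.
From s15 via λ: add s17.
No new states can be added; the closed set is {s1, s4, s5, s8, s9, s10, s12, s14, s15, s16, s17}.

{s1, s4, s5, s8, s9, s10, s12, s14, s15, s16, s17}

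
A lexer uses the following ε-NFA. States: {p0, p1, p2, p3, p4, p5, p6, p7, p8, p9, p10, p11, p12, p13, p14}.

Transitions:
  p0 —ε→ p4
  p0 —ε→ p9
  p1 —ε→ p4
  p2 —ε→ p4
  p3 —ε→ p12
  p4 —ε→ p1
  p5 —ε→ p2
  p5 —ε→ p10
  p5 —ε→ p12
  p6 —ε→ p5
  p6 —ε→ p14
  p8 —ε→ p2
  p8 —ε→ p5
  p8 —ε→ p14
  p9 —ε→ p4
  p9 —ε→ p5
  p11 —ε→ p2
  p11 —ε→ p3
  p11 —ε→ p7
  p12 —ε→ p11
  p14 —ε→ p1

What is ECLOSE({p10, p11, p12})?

{p1, p2, p3, p4, p7, p10, p11, p12}

Start with {p10, p11, p12}.
From p11 via ε: add p2, p3, p7.
From p2 via ε: add p4.
From p4 via ε: add p1.
No new states can be added; the closed set is {p1, p2, p3, p4, p7, p10, p11, p12}.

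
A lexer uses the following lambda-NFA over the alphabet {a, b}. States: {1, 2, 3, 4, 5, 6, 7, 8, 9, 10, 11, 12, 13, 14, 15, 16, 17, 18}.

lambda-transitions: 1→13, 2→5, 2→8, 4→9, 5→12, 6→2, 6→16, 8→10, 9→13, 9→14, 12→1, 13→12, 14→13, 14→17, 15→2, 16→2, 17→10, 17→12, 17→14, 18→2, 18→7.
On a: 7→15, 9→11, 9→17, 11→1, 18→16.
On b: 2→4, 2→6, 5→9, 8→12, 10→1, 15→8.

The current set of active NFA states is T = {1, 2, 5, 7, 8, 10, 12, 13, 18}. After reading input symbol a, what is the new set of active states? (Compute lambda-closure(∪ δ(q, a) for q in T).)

{1, 2, 5, 8, 10, 12, 13, 15, 16}

7 on a → {15}.
18 on a → {16}.
No a-transition from 1, 2, 5, 8, 10, 12, 13.
Union after reading a: {15, 16}.
Now take the lambda-closure:
From 15 via lambda: add 2.
From 2 via lambda: add 5, 8.
From 5 via lambda: add 12.
From 8 via lambda: add 10.
From 12 via lambda: add 1.
From 1 via lambda: add 13.
No new states can be added; the closed set is {1, 2, 5, 8, 10, 12, 13, 15, 16}.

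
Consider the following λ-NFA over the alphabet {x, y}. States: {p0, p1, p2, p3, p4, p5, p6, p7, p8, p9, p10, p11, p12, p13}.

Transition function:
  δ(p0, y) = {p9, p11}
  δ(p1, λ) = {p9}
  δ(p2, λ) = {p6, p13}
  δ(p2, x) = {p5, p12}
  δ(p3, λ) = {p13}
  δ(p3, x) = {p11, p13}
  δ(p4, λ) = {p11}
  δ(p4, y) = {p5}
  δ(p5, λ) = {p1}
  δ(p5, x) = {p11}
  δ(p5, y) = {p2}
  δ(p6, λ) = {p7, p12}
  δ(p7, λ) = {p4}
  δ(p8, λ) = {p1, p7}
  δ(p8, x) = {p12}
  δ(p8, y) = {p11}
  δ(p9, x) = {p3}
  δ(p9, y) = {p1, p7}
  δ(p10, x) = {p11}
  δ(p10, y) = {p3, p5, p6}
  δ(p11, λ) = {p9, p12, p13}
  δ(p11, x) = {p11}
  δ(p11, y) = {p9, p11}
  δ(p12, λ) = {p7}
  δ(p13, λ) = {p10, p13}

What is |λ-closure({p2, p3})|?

10

Start with {p2, p3}.
From p2 via λ: add p6, p13.
From p6 via λ: add p7, p12.
From p13 via λ: add p10.
From p7 via λ: add p4.
From p4 via λ: add p11.
From p11 via λ: add p9.
λ-closure = {p2, p3, p4, p6, p7, p9, p10, p11, p12, p13}, which has 10 states.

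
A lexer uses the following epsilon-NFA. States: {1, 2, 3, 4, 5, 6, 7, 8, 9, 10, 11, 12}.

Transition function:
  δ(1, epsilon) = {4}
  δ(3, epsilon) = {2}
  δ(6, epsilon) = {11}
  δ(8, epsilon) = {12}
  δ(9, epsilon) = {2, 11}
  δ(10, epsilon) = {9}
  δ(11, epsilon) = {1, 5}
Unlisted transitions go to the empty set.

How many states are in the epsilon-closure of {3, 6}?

Start with {3, 6}.
From 3 via epsilon: add 2.
From 6 via epsilon: add 11.
From 11 via epsilon: add 1, 5.
From 1 via epsilon: add 4.
epsilon-closure = {1, 2, 3, 4, 5, 6, 11}, which has 7 states.

7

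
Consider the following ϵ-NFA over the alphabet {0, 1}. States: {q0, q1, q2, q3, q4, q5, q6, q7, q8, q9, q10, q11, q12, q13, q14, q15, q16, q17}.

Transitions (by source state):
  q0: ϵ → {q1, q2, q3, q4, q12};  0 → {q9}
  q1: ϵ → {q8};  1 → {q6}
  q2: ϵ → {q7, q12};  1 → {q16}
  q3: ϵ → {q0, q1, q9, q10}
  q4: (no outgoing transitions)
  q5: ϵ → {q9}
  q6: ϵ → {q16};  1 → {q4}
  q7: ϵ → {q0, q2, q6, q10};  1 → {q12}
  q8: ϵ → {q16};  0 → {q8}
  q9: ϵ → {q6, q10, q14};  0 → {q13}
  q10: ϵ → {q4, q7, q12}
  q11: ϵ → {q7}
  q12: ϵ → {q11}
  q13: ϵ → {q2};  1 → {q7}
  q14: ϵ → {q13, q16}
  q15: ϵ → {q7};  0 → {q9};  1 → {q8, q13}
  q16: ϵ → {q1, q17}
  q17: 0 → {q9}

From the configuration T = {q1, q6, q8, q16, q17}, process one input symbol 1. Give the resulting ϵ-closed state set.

q1 on 1 → {q6}.
q6 on 1 → {q4}.
No 1-transition from q8, q16, q17.
Union after reading 1: {q4, q6}.
Now take the ϵ-closure:
From q6 via ϵ: add q16.
From q16 via ϵ: add q1, q17.
From q1 via ϵ: add q8.
No new states can be added; the closed set is {q1, q4, q6, q8, q16, q17}.

{q1, q4, q6, q8, q16, q17}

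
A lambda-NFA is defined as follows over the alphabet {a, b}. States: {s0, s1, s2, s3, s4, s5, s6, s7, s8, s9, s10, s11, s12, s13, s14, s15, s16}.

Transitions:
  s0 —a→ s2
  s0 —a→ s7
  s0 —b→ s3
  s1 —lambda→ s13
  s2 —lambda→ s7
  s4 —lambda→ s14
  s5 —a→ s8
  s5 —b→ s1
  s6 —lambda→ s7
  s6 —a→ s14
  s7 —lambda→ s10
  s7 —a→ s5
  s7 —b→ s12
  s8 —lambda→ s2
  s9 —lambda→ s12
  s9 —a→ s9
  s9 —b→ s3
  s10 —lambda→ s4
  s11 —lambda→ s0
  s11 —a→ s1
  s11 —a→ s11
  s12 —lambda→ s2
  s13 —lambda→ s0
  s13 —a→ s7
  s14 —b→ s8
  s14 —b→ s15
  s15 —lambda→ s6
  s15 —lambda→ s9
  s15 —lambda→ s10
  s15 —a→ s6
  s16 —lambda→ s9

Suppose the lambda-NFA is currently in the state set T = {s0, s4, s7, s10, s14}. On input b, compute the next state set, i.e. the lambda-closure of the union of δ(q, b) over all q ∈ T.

s0 on b → {s3}.
s7 on b → {s12}.
s14 on b → {s8, s15}.
No b-transition from s4, s10.
Union after reading b: {s3, s8, s12, s15}.
Now take the lambda-closure:
From s8 via lambda: add s2.
From s15 via lambda: add s6, s9, s10.
From s2 via lambda: add s7.
From s10 via lambda: add s4.
From s4 via lambda: add s14.
No new states can be added; the closed set is {s2, s3, s4, s6, s7, s8, s9, s10, s12, s14, s15}.

{s2, s3, s4, s6, s7, s8, s9, s10, s12, s14, s15}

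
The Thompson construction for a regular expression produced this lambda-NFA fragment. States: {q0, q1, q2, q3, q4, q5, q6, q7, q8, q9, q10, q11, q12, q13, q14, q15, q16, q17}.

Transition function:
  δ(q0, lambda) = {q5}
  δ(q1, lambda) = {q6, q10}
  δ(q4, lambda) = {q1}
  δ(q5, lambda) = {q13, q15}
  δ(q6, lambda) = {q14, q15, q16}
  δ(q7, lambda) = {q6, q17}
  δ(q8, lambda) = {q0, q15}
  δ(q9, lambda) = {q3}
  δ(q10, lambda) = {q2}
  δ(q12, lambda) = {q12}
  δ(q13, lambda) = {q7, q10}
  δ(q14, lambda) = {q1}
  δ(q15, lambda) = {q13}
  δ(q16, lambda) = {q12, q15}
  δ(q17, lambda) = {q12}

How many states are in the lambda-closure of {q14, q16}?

Start with {q14, q16}.
From q14 via lambda: add q1.
From q16 via lambda: add q12, q15.
From q1 via lambda: add q6, q10.
From q15 via lambda: add q13.
From q10 via lambda: add q2.
From q13 via lambda: add q7.
From q7 via lambda: add q17.
lambda-closure = {q1, q2, q6, q7, q10, q12, q13, q14, q15, q16, q17}, which has 11 states.

11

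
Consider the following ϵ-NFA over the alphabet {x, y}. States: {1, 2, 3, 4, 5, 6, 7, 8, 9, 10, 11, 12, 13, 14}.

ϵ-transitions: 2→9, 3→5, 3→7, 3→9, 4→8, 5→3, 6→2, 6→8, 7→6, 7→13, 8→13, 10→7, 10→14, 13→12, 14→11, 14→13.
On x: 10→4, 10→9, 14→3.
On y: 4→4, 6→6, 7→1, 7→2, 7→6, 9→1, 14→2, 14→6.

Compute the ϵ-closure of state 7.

Start with {7}.
From 7 via ϵ: add 6, 13.
From 6 via ϵ: add 2, 8.
From 13 via ϵ: add 12.
From 2 via ϵ: add 9.
No new states can be added; the closed set is {2, 6, 7, 8, 9, 12, 13}.

{2, 6, 7, 8, 9, 12, 13}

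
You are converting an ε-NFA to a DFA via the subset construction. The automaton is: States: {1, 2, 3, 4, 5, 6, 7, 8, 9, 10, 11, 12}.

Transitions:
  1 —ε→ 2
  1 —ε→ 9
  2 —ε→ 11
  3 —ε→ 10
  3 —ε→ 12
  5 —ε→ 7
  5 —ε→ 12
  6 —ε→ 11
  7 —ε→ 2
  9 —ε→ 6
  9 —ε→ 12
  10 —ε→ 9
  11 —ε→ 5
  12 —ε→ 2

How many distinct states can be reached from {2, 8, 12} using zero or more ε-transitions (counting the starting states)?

Start with {2, 8, 12}.
From 2 via ε: add 11.
From 11 via ε: add 5.
From 5 via ε: add 7.
ε-closure = {2, 5, 7, 8, 11, 12}, which has 6 states.

6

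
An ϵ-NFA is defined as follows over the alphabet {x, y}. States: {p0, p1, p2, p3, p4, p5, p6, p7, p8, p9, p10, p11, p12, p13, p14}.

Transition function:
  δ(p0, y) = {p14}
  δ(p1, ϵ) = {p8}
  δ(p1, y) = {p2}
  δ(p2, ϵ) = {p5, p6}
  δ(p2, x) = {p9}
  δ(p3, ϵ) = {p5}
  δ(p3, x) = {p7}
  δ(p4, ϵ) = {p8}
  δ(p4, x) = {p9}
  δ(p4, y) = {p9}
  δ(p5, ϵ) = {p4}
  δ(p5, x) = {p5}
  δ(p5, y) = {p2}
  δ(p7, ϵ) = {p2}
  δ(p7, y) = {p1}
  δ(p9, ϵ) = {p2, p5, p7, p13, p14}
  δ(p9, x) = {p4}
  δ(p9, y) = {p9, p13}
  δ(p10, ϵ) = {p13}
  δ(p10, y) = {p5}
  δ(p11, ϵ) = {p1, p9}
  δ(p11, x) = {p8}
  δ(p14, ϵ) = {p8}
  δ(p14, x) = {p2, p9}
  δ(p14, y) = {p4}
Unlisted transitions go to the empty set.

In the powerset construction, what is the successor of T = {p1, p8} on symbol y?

p1 on y → {p2}.
No y-transition from p8.
Union after reading y: {p2}.
Now take the ϵ-closure:
From p2 via ϵ: add p5, p6.
From p5 via ϵ: add p4.
From p4 via ϵ: add p8.
No new states can be added; the closed set is {p2, p4, p5, p6, p8}.

{p2, p4, p5, p6, p8}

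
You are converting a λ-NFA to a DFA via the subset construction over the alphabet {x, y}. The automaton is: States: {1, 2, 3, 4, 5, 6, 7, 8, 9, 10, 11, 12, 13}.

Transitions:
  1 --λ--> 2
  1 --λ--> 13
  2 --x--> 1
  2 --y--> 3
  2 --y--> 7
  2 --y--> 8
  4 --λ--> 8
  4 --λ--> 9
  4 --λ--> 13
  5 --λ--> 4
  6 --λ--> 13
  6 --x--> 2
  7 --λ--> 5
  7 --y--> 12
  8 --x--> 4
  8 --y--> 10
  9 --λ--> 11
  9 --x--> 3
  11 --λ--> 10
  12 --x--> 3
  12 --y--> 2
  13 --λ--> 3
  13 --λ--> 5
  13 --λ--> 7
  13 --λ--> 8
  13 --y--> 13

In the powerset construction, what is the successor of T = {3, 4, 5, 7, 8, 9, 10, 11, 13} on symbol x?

{3, 4, 5, 7, 8, 9, 10, 11, 13}

8 on x → {4}.
9 on x → {3}.
No x-transition from 3, 4, 5, 7, 10, 11, 13.
Union after reading x: {3, 4}.
Now take the λ-closure:
From 4 via λ: add 8, 9, 13.
From 9 via λ: add 11.
From 13 via λ: add 5, 7.
From 11 via λ: add 10.
No new states can be added; the closed set is {3, 4, 5, 7, 8, 9, 10, 11, 13}.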